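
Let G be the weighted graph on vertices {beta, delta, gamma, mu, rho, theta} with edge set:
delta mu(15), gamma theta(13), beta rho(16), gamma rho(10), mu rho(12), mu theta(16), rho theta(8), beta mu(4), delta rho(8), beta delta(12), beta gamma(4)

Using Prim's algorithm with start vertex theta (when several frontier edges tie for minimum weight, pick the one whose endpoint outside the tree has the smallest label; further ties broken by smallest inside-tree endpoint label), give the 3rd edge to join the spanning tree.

gamma-rho

Prim's algorithm from theta:
Step 1: frontier [rho theta 8, gamma theta 13, mu theta 16] → take rho theta (8); add rho.
Step 2: frontier [delta rho 8, gamma rho 10, mu rho 12, beta rho 16, gamma theta 13, mu theta 16] → take delta rho (8); add delta.
Step 3: frontier [beta delta 12, delta mu 15, gamma rho 10, mu rho 12, beta rho 16, gamma theta 13, mu theta 16] → take gamma rho (10); add gamma.
Step 4: frontier [beta delta 12, delta mu 15, beta gamma 4, mu rho 12, beta rho 16, mu theta 16] → take beta gamma (4); add beta.
Step 5: frontier [beta mu 4, delta mu 15, mu rho 12, mu theta 16] → take beta mu (4); add mu.
The 3rd edge added is gamma rho.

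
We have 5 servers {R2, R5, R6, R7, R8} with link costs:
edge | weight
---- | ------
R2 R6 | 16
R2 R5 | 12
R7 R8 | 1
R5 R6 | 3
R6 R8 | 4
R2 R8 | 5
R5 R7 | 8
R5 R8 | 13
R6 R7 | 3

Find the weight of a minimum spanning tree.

12

Grow the tree from R8 using Prim:
Step 1: frontier [R7 R8 1, R6 R8 4, R2 R8 5, R5 R8 13] → take R7 R8 (1); add R7.
Step 2: frontier [R6 R7 3, R5 R7 8, R6 R8 4, R2 R8 5, R5 R8 13] → take R6 R7 (3); add R6.
Step 3: frontier [R5 R6 3, R2 R6 16, R5 R7 8, R2 R8 5, R5 R8 13] → take R5 R6 (3); add R5.
Step 4: frontier [R2 R5 12, R2 R6 16, R2 R8 5] → take R2 R8 (5); add R2.
MST edges: R7 R8, R6 R7, R5 R6, R2 R8; total weight 1+3+3+5 = 12.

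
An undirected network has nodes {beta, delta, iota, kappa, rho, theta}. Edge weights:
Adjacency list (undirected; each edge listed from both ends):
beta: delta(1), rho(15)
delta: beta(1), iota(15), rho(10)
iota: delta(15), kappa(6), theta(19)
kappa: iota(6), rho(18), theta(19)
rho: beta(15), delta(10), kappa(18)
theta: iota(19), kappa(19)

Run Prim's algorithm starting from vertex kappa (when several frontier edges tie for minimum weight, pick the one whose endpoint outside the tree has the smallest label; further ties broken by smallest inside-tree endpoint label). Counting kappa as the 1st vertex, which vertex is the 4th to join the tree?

Prim, starting at kappa.
Step 1: frontier [iota-kappa 6, kappa-rho 18, kappa-theta 19] → take iota-kappa (6); add iota.
Step 2: frontier [delta-iota 15, iota-theta 19, kappa-rho 18, kappa-theta 19] → take delta-iota (15); add delta.
Step 3: frontier [beta-delta 1, delta-rho 10, iota-theta 19, kappa-rho 18, kappa-theta 19] → take beta-delta (1); add beta.
Step 4: frontier [beta-rho 15, delta-rho 10, iota-theta 19, kappa-rho 18, kappa-theta 19] → take delta-rho (10); add rho.
Step 5: frontier [iota-theta 19, kappa-theta 19] → take iota-theta (19); add theta.
Vertex order: kappa, iota, delta, beta, rho, theta. The 4th vertex is beta.

beta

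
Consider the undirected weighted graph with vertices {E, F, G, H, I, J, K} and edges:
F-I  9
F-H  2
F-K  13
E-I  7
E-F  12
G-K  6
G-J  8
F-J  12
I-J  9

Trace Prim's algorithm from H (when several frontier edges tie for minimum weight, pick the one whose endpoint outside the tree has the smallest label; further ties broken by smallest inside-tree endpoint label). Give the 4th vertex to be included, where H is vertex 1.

E

Prim, starting at H.
Step 1: cheapest edge leaving the tree is F-H (2); add F.
Step 2: cheapest edge leaving the tree is F-I (9); add I.
Step 3: cheapest edge leaving the tree is E-I (7); add E.
Step 4: cheapest edge leaving the tree is I-J (9); add J.
Step 5: cheapest edge leaving the tree is G-J (8); add G.
Step 6: cheapest edge leaving the tree is G-K (6); add K.
Vertex order: H, F, I, E, J, G, K. The 4th vertex is E.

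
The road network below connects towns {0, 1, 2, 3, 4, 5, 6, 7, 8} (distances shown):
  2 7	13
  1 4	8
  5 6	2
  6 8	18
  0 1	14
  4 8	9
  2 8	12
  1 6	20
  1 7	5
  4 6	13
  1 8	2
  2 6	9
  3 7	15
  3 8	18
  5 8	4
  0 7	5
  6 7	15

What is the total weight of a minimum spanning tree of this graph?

Prim's algorithm from 3:
Step 1: cheapest edge leaving the tree is 3 7 (15); add 7.
Step 2: cheapest edge leaving the tree is 0 7 (5); add 0.
Step 3: cheapest edge leaving the tree is 1 7 (5); add 1.
Step 4: cheapest edge leaving the tree is 1 8 (2); add 8.
Step 5: cheapest edge leaving the tree is 5 8 (4); add 5.
Step 6: cheapest edge leaving the tree is 5 6 (2); add 6.
Step 7: cheapest edge leaving the tree is 1 4 (8); add 4.
Step 8: cheapest edge leaving the tree is 2 6 (9); add 2.
MST edges: 3 7, 0 7, 1 7, 1 8, 5 8, 5 6, 1 4, 2 6; total weight 15+5+5+2+4+2+8+9 = 50.

50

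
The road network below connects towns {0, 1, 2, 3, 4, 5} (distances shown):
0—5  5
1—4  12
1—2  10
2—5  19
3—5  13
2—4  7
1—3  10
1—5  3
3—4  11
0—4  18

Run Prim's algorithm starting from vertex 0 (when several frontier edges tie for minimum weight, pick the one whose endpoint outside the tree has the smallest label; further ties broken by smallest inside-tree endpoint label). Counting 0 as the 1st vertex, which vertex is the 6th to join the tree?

Prim's algorithm from 0:
Step 1: frontier [0—5 5, 0—4 18] → take 0—5 (5); add 5.
Step 2: frontier [0—4 18, 1—5 3, 3—5 13, 2—5 19] → take 1—5 (3); add 1.
Step 3: frontier [0—4 18, 1—2 10, 1—3 10, 1—4 12, 3—5 13, 2—5 19] → take 1—2 (10); add 2.
Step 4: frontier [0—4 18, 1—3 10, 1—4 12, 2—4 7, 3—5 13] → take 2—4 (7); add 4.
Step 5: frontier [1—3 10, 3—4 11, 3—5 13] → take 1—3 (10); add 3.
Vertex order: 0, 5, 1, 2, 4, 3. The 6th vertex is 3.

3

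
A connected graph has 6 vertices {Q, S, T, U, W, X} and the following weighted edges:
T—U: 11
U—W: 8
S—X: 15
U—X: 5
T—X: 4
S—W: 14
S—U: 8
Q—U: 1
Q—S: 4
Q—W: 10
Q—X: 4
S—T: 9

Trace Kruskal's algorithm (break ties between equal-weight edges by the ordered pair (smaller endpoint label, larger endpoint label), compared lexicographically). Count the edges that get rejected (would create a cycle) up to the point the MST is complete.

2

Kruskal's algorithm — process edges by increasing weight (ties by edge label):
Q—U (1): add — endpoints in different components.
Q—S (4): add — endpoints in different components.
Q—X (4): add — endpoints in different components.
T—X (4): add — endpoints in different components.
U—X (5): skip — X and U already connected.
S—U (8): skip — S and U already connected.
U—W (8): add — endpoints in different components.
Edges rejected before the tree was complete: 2.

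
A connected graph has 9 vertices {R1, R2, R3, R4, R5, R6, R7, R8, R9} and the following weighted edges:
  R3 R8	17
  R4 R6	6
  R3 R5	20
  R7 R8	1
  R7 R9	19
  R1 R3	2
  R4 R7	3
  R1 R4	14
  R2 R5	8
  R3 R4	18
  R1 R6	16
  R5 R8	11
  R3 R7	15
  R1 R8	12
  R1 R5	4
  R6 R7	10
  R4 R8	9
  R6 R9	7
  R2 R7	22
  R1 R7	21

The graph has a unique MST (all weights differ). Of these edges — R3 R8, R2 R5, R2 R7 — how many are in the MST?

1

Kruskal: consider edges lightest-first.
R7 R8 (1): add — endpoints in different components.
R1 R3 (2): add — endpoints in different components.
R4 R7 (3): add — endpoints in different components.
R1 R5 (4): add — endpoints in different components.
R4 R6 (6): add — endpoints in different components.
R6 R9 (7): add — endpoints in different components.
R2 R5 (8): add — endpoints in different components.
R4 R8 (9): skip — R8 and R4 already connected.
R6 R7 (10): skip — R6 and R7 already connected.
R5 R8 (11): add — endpoints in different components.
MST edge set: {R7 R8, R1 R3, R4 R7, R1 R5, R4 R6, R6 R9, R2 R5, R5 R8}.
Of the listed edges, {R2 R5} are in the MST → 1.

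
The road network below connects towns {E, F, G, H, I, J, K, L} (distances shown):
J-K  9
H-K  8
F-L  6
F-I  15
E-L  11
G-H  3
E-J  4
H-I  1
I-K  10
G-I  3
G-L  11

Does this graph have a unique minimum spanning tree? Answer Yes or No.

Kruskal's algorithm — process edges by increasing weight (ties by edge label):
H-I (1): add — endpoints in different components.
G-H (3): add — endpoints in different components.
G-I (3): skip — G and I already connected.
E-J (4): add — endpoints in different components.
F-L (6): add — endpoints in different components.
H-K (8): add — endpoints in different components.
J-K (9): add — endpoints in different components.
I-K (10): skip — I and K already connected.
E-L (11): add — endpoints in different components.
Non-tree edge G-L has weight 11, equal to the heaviest edge on its tree cycle — swapping gives another MST of the same weight. Not unique.

No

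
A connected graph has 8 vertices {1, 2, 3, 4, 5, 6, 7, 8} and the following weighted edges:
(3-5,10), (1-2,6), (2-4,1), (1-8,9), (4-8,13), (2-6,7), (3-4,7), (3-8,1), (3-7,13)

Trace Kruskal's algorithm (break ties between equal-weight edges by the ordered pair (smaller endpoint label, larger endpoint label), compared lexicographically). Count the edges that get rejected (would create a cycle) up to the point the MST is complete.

1

Kruskal: consider edges lightest-first.
2-4 (1): add — endpoints in different components.
3-8 (1): add — endpoints in different components.
1-2 (6): add — endpoints in different components.
2-6 (7): add — endpoints in different components.
3-4 (7): add — endpoints in different components.
1-8 (9): skip — 1 and 8 already connected.
3-5 (10): add — endpoints in different components.
3-7 (13): add — endpoints in different components.
Edges rejected before the tree was complete: 1.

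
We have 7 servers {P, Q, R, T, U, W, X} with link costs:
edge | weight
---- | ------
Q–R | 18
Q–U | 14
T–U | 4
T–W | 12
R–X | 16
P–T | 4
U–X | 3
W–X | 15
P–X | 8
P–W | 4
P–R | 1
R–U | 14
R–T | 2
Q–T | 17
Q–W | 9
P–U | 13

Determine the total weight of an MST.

23

Prim, starting at U.
Step 1: cheapest edge leaving the tree is U–X (3); add X.
Step 2: cheapest edge leaving the tree is T–U (4); add T.
Step 3: cheapest edge leaving the tree is R–T (2); add R.
Step 4: cheapest edge leaving the tree is P–R (1); add P.
Step 5: cheapest edge leaving the tree is P–W (4); add W.
Step 6: cheapest edge leaving the tree is Q–W (9); add Q.
MST edges: U–X, T–U, R–T, P–R, P–W, Q–W; total weight 3+4+2+1+4+9 = 23.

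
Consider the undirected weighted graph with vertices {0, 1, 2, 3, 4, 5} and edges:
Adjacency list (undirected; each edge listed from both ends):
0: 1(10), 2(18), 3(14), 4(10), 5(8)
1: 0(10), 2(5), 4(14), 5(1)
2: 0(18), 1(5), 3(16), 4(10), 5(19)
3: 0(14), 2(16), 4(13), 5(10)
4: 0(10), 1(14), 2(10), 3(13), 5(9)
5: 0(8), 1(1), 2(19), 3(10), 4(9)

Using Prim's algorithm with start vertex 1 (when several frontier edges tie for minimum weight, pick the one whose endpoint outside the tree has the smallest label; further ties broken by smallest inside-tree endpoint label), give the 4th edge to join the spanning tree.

Grow the tree from 1 using Prim:
Step 1: frontier [1–5 1, 1–2 5, 0–1 10, 1–4 14] → take 1–5 (1); add 5.
Step 2: frontier [1–2 5, 0–1 10, 1–4 14, 0–5 8, 4–5 9, 3–5 10, 2–5 19] → take 1–2 (5); add 2.
Step 3: frontier [0–1 10, 1–4 14, 2–4 10, 2–3 16, 0–2 18, 0–5 8, 4–5 9, 3–5 10] → take 0–5 (8); add 0.
Step 4: frontier [0–4 10, 0–3 14, 1–4 14, 2–4 10, 2–3 16, 4–5 9, 3–5 10] → take 4–5 (9); add 4.
Step 5: frontier [0–3 14, 2–3 16, 3–4 13, 3–5 10] → take 3–5 (10); add 3.
The 4th edge added is 4–5.

4-5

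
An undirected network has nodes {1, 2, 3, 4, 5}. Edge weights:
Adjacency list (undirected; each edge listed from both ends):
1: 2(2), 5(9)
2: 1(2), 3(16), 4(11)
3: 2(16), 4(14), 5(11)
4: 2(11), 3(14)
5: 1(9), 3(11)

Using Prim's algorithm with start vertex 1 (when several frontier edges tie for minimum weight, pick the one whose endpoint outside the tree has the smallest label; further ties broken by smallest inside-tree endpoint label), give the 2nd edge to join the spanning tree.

1-5

Grow the tree from 1 using Prim:
Step 1: cheapest edge leaving the tree is 1-2 (2); add 2.
Step 2: cheapest edge leaving the tree is 1-5 (9); add 5.
Step 3: cheapest edge leaving the tree is 3-5 (11); add 3.
Step 4: cheapest edge leaving the tree is 2-4 (11); add 4.
The 2nd edge added is 1-5.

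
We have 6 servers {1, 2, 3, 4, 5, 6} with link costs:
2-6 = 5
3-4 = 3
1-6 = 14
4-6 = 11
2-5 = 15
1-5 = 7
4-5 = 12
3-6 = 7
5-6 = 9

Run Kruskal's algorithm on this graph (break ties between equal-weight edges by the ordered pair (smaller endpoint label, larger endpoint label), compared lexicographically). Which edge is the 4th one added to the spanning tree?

Kruskal: consider edges lightest-first.
3-4 (3): add — endpoints in different components.
2-6 (5): add — endpoints in different components.
1-5 (7): add — endpoints in different components.
3-6 (7): add — endpoints in different components.
5-6 (9): add — endpoints in different components.
The 4th edge added is 3-6.

3-6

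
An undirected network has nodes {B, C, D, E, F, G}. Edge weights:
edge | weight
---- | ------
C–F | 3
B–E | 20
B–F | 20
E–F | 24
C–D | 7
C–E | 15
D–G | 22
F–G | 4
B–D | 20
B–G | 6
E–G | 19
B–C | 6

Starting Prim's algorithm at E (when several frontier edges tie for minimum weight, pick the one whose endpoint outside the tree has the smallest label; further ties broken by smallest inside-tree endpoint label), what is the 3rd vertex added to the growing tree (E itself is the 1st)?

F

Prim, starting at E.
Step 1: frontier [C–E 15, E–G 19, B–E 20, E–F 24] → take C–E (15); add C.
Step 2: frontier [C–F 3, B–C 6, C–D 7, E–G 19, B–E 20, E–F 24] → take C–F (3); add F.
Step 3: frontier [B–C 6, C–D 7, E–G 19, B–E 20, F–G 4, B–F 20] → take F–G (4); add G.
Step 4: frontier [B–C 6, C–D 7, B–E 20, B–F 20, B–G 6, D–G 22] → take B–C (6); add B.
Step 5: frontier [B–D 20, C–D 7, D–G 22] → take C–D (7); add D.
Vertex order: E, C, F, G, B, D. The 3rd vertex is F.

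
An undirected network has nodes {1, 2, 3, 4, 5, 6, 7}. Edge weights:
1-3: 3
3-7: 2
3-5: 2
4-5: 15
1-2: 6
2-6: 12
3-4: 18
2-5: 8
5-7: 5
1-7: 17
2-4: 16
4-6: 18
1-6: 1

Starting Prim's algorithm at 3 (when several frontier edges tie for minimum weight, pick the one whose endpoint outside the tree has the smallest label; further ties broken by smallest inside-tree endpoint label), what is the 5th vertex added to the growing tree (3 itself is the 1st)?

6

Grow the tree from 3 using Prim:
Step 1: cheapest edge leaving the tree is 3-5 (2); add 5.
Step 2: cheapest edge leaving the tree is 3-7 (2); add 7.
Step 3: cheapest edge leaving the tree is 1-3 (3); add 1.
Step 4: cheapest edge leaving the tree is 1-6 (1); add 6.
Step 5: cheapest edge leaving the tree is 1-2 (6); add 2.
Step 6: cheapest edge leaving the tree is 4-5 (15); add 4.
Vertex order: 3, 5, 7, 1, 6, 2, 4. The 5th vertex is 6.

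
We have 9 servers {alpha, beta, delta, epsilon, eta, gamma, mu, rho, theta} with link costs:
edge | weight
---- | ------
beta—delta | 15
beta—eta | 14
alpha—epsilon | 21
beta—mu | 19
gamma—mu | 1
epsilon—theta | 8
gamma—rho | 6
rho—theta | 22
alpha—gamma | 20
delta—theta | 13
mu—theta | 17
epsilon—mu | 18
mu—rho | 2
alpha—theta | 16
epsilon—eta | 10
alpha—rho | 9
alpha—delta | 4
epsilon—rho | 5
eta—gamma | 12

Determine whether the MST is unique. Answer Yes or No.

Yes

Sort edges by weight, then run Kruskal:
gamma—mu (1): add — endpoints in different components.
mu—rho (2): add — endpoints in different components.
alpha—delta (4): add — endpoints in different components.
epsilon—rho (5): add — endpoints in different components.
gamma—rho (6): skip — gamma and rho already connected.
epsilon—theta (8): add — endpoints in different components.
alpha—rho (9): add — endpoints in different components.
epsilon—eta (10): add — endpoints in different components.
eta—gamma (12): skip — gamma and eta already connected.
delta—theta (13): skip — theta and delta already connected.
beta—eta (14): add — endpoints in different components.
Every non-tree edge has weight strictly greater than the heaviest edge on the tree path between its endpoints, so the MST is unique.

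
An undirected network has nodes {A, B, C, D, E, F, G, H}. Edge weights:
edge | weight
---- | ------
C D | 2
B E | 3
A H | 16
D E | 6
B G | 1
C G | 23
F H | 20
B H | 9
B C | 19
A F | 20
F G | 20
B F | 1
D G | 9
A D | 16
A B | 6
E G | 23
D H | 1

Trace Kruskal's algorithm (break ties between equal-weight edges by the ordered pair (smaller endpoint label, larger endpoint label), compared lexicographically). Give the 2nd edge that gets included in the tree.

B-G

Kruskal: consider edges lightest-first.
B F (1): add — endpoints in different components.
B G (1): add — endpoints in different components.
D H (1): add — endpoints in different components.
C D (2): add — endpoints in different components.
B E (3): add — endpoints in different components.
A B (6): add — endpoints in different components.
D E (6): add — endpoints in different components.
The 2nd edge added is B G.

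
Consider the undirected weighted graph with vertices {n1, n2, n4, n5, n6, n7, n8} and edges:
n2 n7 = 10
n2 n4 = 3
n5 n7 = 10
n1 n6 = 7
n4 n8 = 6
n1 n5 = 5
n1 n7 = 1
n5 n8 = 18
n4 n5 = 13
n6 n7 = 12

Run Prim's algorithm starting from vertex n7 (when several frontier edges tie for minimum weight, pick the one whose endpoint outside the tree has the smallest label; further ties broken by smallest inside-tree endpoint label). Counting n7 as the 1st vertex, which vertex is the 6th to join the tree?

n4

Prim's algorithm from n7:
Step 1: cheapest edge leaving the tree is n1 n7 (1); add n1.
Step 2: cheapest edge leaving the tree is n1 n5 (5); add n5.
Step 3: cheapest edge leaving the tree is n1 n6 (7); add n6.
Step 4: cheapest edge leaving the tree is n2 n7 (10); add n2.
Step 5: cheapest edge leaving the tree is n2 n4 (3); add n4.
Step 6: cheapest edge leaving the tree is n4 n8 (6); add n8.
Vertex order: n7, n1, n5, n6, n2, n4, n8. The 6th vertex is n4.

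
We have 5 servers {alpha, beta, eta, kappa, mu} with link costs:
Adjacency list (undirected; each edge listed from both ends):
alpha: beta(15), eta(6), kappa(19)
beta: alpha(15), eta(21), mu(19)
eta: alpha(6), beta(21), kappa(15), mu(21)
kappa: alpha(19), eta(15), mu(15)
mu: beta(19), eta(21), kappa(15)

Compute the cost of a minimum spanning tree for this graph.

51

Sort edges by weight, then run Kruskal:
alpha–eta (6): add. Components now {mu} {alpha,eta} {kappa} {beta}
alpha–beta (15): add. Components now {mu} {alpha,beta,eta} {kappa}
eta–kappa (15): add. Components now {mu} {alpha,beta,eta,kappa}
kappa–mu (15): add. Components now {alpha,beta,eta,kappa,mu}
MST edges: alpha–eta, alpha–beta, eta–kappa, kappa–mu; total weight 6+15+15+15 = 51.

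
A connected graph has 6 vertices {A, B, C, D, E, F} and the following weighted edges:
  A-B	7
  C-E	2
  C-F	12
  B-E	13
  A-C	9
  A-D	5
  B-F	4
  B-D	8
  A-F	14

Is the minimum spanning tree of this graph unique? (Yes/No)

Kruskal's algorithm — process edges by increasing weight (ties by edge label):
C-E (2): add. Components now {A} {B} {C,E} {D} {F}
B-F (4): add. Components now {A} {B,F} {C,E} {D}
A-D (5): add. Components now {A,D} {B,F} {C,E}
A-B (7): add. Components now {A,B,D,F} {C,E}
B-D (8): skip — B and D already connected.
A-C (9): add. Components now {A,B,C,D,E,F}
Every non-tree edge has weight strictly greater than the heaviest edge on the tree path between its endpoints, so the MST is unique.

Yes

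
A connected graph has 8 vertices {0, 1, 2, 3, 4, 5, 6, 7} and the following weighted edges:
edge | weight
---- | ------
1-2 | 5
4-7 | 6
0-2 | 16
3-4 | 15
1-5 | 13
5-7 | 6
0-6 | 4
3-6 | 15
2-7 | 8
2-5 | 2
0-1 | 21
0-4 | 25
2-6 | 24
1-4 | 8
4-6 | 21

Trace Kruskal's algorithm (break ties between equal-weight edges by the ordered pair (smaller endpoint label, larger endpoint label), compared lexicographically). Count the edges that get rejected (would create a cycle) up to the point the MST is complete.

Kruskal: consider edges lightest-first.
2-5 (2): add — endpoints in different components.
0-6 (4): add — endpoints in different components.
1-2 (5): add — endpoints in different components.
4-7 (6): add — endpoints in different components.
5-7 (6): add — endpoints in different components.
1-4 (8): skip — 1 and 4 already connected.
2-7 (8): skip — 2 and 7 already connected.
1-5 (13): skip — 1 and 5 already connected.
3-4 (15): add — endpoints in different components.
3-6 (15): add — endpoints in different components.
Edges rejected before the tree was complete: 3.

3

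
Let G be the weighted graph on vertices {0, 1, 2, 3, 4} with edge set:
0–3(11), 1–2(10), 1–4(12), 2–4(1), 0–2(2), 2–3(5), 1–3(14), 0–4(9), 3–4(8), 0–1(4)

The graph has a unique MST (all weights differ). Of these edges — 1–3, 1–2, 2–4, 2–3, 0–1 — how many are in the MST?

Kruskal: consider edges lightest-first.
2–4 (1): add. Components now {0} {1} {2,4} {3}
0–2 (2): add. Components now {0,2,4} {1} {3}
0–1 (4): add. Components now {0,1,2,4} {3}
2–3 (5): add. Components now {0,1,2,3,4}
MST edge set: {2–4, 0–2, 0–1, 2–3}.
Of the listed edges, {2–4, 2–3, 0–1} are in the MST → 3.

3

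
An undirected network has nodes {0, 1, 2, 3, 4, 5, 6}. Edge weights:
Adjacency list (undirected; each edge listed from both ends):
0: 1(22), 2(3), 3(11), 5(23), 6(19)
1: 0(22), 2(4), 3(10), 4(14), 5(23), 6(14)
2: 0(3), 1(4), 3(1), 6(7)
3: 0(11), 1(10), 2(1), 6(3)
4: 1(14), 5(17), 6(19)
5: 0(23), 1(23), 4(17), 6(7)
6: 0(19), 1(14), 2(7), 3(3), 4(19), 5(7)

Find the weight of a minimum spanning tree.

Prim's algorithm from 0:
Step 1: cheapest edge leaving the tree is 0—2 (3); add 2.
Step 2: cheapest edge leaving the tree is 2—3 (1); add 3.
Step 3: cheapest edge leaving the tree is 3—6 (3); add 6.
Step 4: cheapest edge leaving the tree is 1—2 (4); add 1.
Step 5: cheapest edge leaving the tree is 5—6 (7); add 5.
Step 6: cheapest edge leaving the tree is 1—4 (14); add 4.
MST edges: 0—2, 2—3, 3—6, 1—2, 5—6, 1—4; total weight 3+1+3+4+7+14 = 32.

32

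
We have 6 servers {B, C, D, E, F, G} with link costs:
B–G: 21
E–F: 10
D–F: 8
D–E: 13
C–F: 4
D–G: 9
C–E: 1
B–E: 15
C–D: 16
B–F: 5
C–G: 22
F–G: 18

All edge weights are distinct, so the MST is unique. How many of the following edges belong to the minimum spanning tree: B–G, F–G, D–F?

Kruskal: consider edges lightest-first.
C–E (1): add — endpoints in different components.
C–F (4): add — endpoints in different components.
B–F (5): add — endpoints in different components.
D–F (8): add — endpoints in different components.
D–G (9): add — endpoints in different components.
MST edge set: {C–E, C–F, B–F, D–F, D–G}.
Of the listed edges, {D–F} are in the MST → 1.

1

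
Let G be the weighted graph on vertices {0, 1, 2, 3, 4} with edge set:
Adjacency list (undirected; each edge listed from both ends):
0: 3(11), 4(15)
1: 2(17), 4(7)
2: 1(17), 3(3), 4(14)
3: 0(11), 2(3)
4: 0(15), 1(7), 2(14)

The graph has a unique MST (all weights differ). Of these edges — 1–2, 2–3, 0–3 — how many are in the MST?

Sort edges by weight, then run Kruskal:
2–3 (3): add. Components now {0} {1} {2,3} {4}
1–4 (7): add. Components now {0} {1,4} {2,3}
0–3 (11): add. Components now {0,2,3} {1,4}
2–4 (14): add. Components now {0,1,2,3,4}
MST edge set: {2–3, 1–4, 0–3, 2–4}.
Of the listed edges, {2–3, 0–3} are in the MST → 2.

2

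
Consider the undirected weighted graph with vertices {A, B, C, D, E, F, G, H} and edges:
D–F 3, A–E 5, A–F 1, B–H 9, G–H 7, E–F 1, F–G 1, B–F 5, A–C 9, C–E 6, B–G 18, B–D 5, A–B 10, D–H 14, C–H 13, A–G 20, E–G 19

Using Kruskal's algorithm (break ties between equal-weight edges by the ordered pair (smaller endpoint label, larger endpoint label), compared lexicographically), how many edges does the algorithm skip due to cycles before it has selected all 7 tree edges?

Sort edges by weight, then run Kruskal:
A–F (1): add — endpoints in different components.
E–F (1): add — endpoints in different components.
F–G (1): add — endpoints in different components.
D–F (3): add — endpoints in different components.
A–E (5): skip — A and E already connected.
B–D (5): add — endpoints in different components.
B–F (5): skip — B and F already connected.
C–E (6): add — endpoints in different components.
G–H (7): add — endpoints in different components.
Edges rejected before the tree was complete: 2.

2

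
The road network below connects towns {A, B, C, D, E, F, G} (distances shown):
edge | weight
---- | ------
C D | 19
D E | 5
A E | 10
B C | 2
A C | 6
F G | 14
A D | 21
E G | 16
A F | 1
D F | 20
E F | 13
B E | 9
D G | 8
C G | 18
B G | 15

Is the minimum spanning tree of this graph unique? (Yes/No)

Kruskal's algorithm — process edges by increasing weight (ties by edge label):
A F (1): add. Components now {A,F} {B} {C} {D} {E} {G}
B C (2): add. Components now {A,F} {B,C} {D} {E} {G}
D E (5): add. Components now {A,F} {B,C} {D,E} {G}
A C (6): add. Components now {A,B,C,F} {D,E} {G}
D G (8): add. Components now {A,B,C,F} {D,E,G}
B E (9): add. Components now {A,B,C,D,E,F,G}
Every non-tree edge has weight strictly greater than the heaviest edge on the tree path between its endpoints, so the MST is unique.

Yes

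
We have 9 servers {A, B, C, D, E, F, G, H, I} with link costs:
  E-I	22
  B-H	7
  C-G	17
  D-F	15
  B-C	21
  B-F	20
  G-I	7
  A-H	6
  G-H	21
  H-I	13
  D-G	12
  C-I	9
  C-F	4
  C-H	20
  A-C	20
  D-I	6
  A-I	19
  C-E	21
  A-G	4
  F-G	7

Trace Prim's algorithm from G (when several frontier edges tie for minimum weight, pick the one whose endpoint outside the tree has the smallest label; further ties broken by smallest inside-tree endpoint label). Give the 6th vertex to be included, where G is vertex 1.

C

Grow the tree from G using Prim:
Step 1: cheapest edge leaving the tree is A-G (4); add A.
Step 2: cheapest edge leaving the tree is A-H (6); add H.
Step 3: cheapest edge leaving the tree is B-H (7); add B.
Step 4: cheapest edge leaving the tree is F-G (7); add F.
Step 5: cheapest edge leaving the tree is C-F (4); add C.
Step 6: cheapest edge leaving the tree is G-I (7); add I.
Step 7: cheapest edge leaving the tree is D-I (6); add D.
Step 8: cheapest edge leaving the tree is C-E (21); add E.
Vertex order: G, A, H, B, F, C, I, D, E. The 6th vertex is C.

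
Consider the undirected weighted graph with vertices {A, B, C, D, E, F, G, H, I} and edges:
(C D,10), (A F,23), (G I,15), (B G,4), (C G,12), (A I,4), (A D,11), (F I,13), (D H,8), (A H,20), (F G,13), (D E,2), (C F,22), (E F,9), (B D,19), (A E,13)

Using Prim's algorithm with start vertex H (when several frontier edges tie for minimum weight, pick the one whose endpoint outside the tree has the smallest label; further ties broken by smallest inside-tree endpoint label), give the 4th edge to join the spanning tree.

C-D

Prim's algorithm from H:
Step 1: cheapest edge leaving the tree is D H (8); add D.
Step 2: cheapest edge leaving the tree is D E (2); add E.
Step 3: cheapest edge leaving the tree is E F (9); add F.
Step 4: cheapest edge leaving the tree is C D (10); add C.
Step 5: cheapest edge leaving the tree is A D (11); add A.
Step 6: cheapest edge leaving the tree is A I (4); add I.
Step 7: cheapest edge leaving the tree is C G (12); add G.
Step 8: cheapest edge leaving the tree is B G (4); add B.
The 4th edge added is C D.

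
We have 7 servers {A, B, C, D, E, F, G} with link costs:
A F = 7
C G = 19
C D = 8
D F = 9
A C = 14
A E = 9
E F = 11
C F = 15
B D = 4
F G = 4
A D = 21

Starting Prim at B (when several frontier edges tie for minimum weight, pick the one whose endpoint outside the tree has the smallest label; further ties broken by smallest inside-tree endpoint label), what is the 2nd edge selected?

C-D

Prim, starting at B.
Step 1: cheapest edge leaving the tree is B D (4); add D.
Step 2: cheapest edge leaving the tree is C D (8); add C.
Step 3: cheapest edge leaving the tree is D F (9); add F.
Step 4: cheapest edge leaving the tree is F G (4); add G.
Step 5: cheapest edge leaving the tree is A F (7); add A.
Step 6: cheapest edge leaving the tree is A E (9); add E.
The 2nd edge added is C D.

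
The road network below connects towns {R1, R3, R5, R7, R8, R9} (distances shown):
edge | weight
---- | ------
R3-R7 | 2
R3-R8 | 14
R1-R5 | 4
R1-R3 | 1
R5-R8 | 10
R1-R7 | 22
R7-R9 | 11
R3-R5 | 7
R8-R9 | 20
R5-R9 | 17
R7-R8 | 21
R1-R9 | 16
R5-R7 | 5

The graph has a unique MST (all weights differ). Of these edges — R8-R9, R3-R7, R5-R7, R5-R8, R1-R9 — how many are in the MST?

2

Kruskal's algorithm — process edges by increasing weight (ties by edge label):
R1-R3 (1): add — endpoints in different components.
R3-R7 (2): add — endpoints in different components.
R1-R5 (4): add — endpoints in different components.
R5-R7 (5): skip — R5 and R7 already connected.
R3-R5 (7): skip — R5 and R3 already connected.
R5-R8 (10): add — endpoints in different components.
R7-R9 (11): add — endpoints in different components.
MST edge set: {R1-R3, R3-R7, R1-R5, R5-R8, R7-R9}.
Of the listed edges, {R3-R7, R5-R8} are in the MST → 2.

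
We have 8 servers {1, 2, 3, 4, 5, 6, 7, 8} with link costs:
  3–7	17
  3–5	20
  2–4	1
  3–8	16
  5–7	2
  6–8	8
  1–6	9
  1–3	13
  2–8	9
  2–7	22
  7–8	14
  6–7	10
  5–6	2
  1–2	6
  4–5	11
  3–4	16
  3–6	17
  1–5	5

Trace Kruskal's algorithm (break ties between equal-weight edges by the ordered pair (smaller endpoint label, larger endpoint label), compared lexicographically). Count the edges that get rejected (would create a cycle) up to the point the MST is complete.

Kruskal's algorithm — process edges by increasing weight (ties by edge label):
2–4 (1): add — endpoints in different components.
5–6 (2): add — endpoints in different components.
5–7 (2): add — endpoints in different components.
1–5 (5): add — endpoints in different components.
1–2 (6): add — endpoints in different components.
6–8 (8): add — endpoints in different components.
1–6 (9): skip — 1 and 6 already connected.
2–8 (9): skip — 2 and 8 already connected.
6–7 (10): skip — 6 and 7 already connected.
4–5 (11): skip — 4 and 5 already connected.
1–3 (13): add — endpoints in different components.
Edges rejected before the tree was complete: 4.

4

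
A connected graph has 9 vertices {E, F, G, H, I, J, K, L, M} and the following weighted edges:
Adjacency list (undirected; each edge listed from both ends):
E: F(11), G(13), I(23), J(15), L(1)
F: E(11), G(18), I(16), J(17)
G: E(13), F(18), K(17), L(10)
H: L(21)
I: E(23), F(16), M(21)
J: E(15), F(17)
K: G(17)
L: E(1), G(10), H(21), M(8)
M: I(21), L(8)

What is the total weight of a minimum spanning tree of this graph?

99

Kruskal: consider edges lightest-first.
E-L (1): add — endpoints in different components.
L-M (8): add — endpoints in different components.
G-L (10): add — endpoints in different components.
E-F (11): add — endpoints in different components.
E-G (13): skip — E and G already connected.
E-J (15): add — endpoints in different components.
F-I (16): add — endpoints in different components.
F-J (17): skip — F and J already connected.
G-K (17): add — endpoints in different components.
F-G (18): skip — F and G already connected.
H-L (21): add — endpoints in different components.
MST edges: E-L, L-M, G-L, E-F, E-J, F-I, G-K, H-L; total weight 1+8+10+11+15+16+17+21 = 99.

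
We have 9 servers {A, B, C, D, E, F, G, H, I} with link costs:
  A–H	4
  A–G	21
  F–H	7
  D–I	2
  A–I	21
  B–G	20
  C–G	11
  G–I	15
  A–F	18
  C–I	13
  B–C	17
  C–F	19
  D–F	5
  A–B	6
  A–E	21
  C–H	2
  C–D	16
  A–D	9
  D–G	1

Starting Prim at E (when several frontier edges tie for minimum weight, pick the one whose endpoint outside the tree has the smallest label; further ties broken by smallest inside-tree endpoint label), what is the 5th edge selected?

Prim's algorithm from E:
Step 1: cheapest edge leaving the tree is A–E (21); add A.
Step 2: cheapest edge leaving the tree is A–H (4); add H.
Step 3: cheapest edge leaving the tree is C–H (2); add C.
Step 4: cheapest edge leaving the tree is A–B (6); add B.
Step 5: cheapest edge leaving the tree is F–H (7); add F.
Step 6: cheapest edge leaving the tree is D–F (5); add D.
Step 7: cheapest edge leaving the tree is D–G (1); add G.
Step 8: cheapest edge leaving the tree is D–I (2); add I.
The 5th edge added is F–H.

F-H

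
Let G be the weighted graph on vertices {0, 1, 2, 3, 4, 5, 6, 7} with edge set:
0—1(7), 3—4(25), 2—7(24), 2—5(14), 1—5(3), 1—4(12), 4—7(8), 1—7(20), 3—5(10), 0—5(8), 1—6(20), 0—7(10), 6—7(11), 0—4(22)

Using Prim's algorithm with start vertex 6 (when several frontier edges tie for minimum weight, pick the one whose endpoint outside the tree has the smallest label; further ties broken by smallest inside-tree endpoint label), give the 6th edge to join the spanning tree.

Grow the tree from 6 using Prim:
Step 1: frontier [6—7 11, 1—6 20] → take 6—7 (11); add 7.
Step 2: frontier [1—6 20, 4—7 8, 0—7 10, 1—7 20, 2—7 24] → take 4—7 (8); add 4.
Step 3: frontier [1—4 12, 0—4 22, 3—4 25, 1—6 20, 0—7 10, 1—7 20, 2—7 24] → take 0—7 (10); add 0.
Step 4: frontier [0—1 7, 0—5 8, 1—4 12, 3—4 25, 1—6 20, 1—7 20, 2—7 24] → take 0—1 (7); add 1.
Step 5: frontier [0—5 8, 1—5 3, 3—4 25, 2—7 24] → take 1—5 (3); add 5.
Step 6: frontier [3—4 25, 3—5 10, 2—5 14, 2—7 24] → take 3—5 (10); add 3.
Step 7: frontier [2—5 14, 2—7 24] → take 2—5 (14); add 2.
The 6th edge added is 3—5.

3-5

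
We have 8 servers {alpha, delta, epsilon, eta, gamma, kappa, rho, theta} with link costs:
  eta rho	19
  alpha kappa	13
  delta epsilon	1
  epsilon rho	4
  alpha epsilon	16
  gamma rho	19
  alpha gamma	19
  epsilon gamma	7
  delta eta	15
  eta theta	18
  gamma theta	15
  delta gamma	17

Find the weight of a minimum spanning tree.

71

Grow the tree from theta using Prim:
Step 1: frontier [gamma theta 15, eta theta 18] → take gamma theta (15); add gamma.
Step 2: frontier [epsilon gamma 7, delta gamma 17, alpha gamma 19, gamma rho 19, eta theta 18] → take epsilon gamma (7); add epsilon.
Step 3: frontier [delta epsilon 1, epsilon rho 4, alpha epsilon 16, delta gamma 17, alpha gamma 19, gamma rho 19, eta theta 18] → take delta epsilon (1); add delta.
Step 4: frontier [delta eta 15, epsilon rho 4, alpha epsilon 16, alpha gamma 19, gamma rho 19, eta theta 18] → take epsilon rho (4); add rho.
Step 5: frontier [delta eta 15, alpha epsilon 16, alpha gamma 19, eta rho 19, eta theta 18] → take delta eta (15); add eta.
Step 6: frontier [alpha epsilon 16, alpha gamma 19] → take alpha epsilon (16); add alpha.
Step 7: frontier [alpha kappa 13] → take alpha kappa (13); add kappa.
MST edges: gamma theta, epsilon gamma, delta epsilon, epsilon rho, delta eta, alpha epsilon, alpha kappa; total weight 15+7+1+4+15+16+13 = 71.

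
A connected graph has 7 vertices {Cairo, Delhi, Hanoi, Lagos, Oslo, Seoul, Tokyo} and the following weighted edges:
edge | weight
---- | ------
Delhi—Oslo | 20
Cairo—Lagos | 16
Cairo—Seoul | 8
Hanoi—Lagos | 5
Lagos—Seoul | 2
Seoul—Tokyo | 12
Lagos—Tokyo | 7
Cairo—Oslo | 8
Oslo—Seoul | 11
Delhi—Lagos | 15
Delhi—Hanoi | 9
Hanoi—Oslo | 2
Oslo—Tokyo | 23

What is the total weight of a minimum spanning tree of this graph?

Grow the tree from Hanoi using Prim:
Step 1: cheapest edge leaving the tree is Hanoi—Oslo (2); add Oslo.
Step 2: cheapest edge leaving the tree is Hanoi—Lagos (5); add Lagos.
Step 3: cheapest edge leaving the tree is Lagos—Seoul (2); add Seoul.
Step 4: cheapest edge leaving the tree is Lagos—Tokyo (7); add Tokyo.
Step 5: cheapest edge leaving the tree is Cairo—Oslo (8); add Cairo.
Step 6: cheapest edge leaving the tree is Delhi—Hanoi (9); add Delhi.
MST edges: Hanoi—Oslo, Hanoi—Lagos, Lagos—Seoul, Lagos—Tokyo, Cairo—Oslo, Delhi—Hanoi; total weight 2+5+2+7+8+9 = 33.

33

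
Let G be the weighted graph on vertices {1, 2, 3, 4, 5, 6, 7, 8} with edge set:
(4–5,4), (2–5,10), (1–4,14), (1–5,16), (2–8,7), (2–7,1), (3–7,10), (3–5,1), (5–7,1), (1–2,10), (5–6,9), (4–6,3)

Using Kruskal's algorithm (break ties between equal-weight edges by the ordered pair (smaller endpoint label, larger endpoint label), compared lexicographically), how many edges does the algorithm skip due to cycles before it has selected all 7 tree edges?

1

Sort edges by weight, then run Kruskal:
2–7 (1): add — endpoints in different components.
3–5 (1): add — endpoints in different components.
5–7 (1): add — endpoints in different components.
4–6 (3): add — endpoints in different components.
4–5 (4): add — endpoints in different components.
2–8 (7): add — endpoints in different components.
5–6 (9): skip — 5 and 6 already connected.
1–2 (10): add — endpoints in different components.
Edges rejected before the tree was complete: 1.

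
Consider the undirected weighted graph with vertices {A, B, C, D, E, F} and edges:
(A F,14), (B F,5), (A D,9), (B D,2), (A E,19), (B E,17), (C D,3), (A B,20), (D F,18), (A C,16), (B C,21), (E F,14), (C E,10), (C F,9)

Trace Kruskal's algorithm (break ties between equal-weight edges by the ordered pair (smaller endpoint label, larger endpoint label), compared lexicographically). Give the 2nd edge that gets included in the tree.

C-D

Sort edges by weight, then run Kruskal:
B D (2): add — endpoints in different components.
C D (3): add — endpoints in different components.
B F (5): add — endpoints in different components.
A D (9): add — endpoints in different components.
C F (9): skip — C and F already connected.
C E (10): add — endpoints in different components.
The 2nd edge added is C D.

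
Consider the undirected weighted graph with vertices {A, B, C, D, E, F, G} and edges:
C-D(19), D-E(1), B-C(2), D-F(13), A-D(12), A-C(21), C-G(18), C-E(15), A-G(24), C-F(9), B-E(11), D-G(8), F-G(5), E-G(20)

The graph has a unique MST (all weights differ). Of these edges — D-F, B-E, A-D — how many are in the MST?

1

Kruskal: consider edges lightest-first.
D-E (1): add — endpoints in different components.
B-C (2): add — endpoints in different components.
F-G (5): add — endpoints in different components.
D-G (8): add — endpoints in different components.
C-F (9): add — endpoints in different components.
B-E (11): skip — B and E already connected.
A-D (12): add — endpoints in different components.
MST edge set: {D-E, B-C, F-G, D-G, C-F, A-D}.
Of the listed edges, {A-D} are in the MST → 1.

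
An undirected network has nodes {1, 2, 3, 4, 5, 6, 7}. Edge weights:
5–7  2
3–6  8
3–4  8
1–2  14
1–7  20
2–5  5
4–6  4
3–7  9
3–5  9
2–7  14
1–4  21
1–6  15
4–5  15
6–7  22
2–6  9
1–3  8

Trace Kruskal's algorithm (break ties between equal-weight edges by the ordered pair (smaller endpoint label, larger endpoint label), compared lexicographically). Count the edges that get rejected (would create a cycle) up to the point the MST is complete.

1

Kruskal: consider edges lightest-first.
5–7 (2): add. Components now {1} {2} {3} {4} {5,7} {6}
4–6 (4): add. Components now {1} {2} {3} {4,6} {5,7}
2–5 (5): add. Components now {1} {2,5,7} {3} {4,6}
1–3 (8): add. Components now {1,3} {2,5,7} {4,6}
3–4 (8): add. Components now {1,3,4,6} {2,5,7}
3–6 (8): skip — 3 and 6 already connected.
2–6 (9): add. Components now {1,2,3,4,5,6,7}
Edges rejected before the tree was complete: 1.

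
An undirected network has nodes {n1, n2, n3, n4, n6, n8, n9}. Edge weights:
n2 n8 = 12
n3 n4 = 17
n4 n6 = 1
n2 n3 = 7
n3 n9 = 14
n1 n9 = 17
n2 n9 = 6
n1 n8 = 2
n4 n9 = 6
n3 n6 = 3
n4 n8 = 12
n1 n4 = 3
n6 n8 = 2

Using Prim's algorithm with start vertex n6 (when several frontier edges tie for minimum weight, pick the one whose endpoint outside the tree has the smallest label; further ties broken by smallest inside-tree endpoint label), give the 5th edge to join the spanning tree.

Prim, starting at n6.
Step 1: cheapest edge leaving the tree is n4 n6 (1); add n4.
Step 2: cheapest edge leaving the tree is n6 n8 (2); add n8.
Step 3: cheapest edge leaving the tree is n1 n8 (2); add n1.
Step 4: cheapest edge leaving the tree is n3 n6 (3); add n3.
Step 5: cheapest edge leaving the tree is n4 n9 (6); add n9.
Step 6: cheapest edge leaving the tree is n2 n9 (6); add n2.
The 5th edge added is n4 n9.

n4-n9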